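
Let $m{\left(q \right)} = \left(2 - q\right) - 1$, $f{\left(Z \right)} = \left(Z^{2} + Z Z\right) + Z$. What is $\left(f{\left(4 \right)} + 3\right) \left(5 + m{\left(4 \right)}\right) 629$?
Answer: $49062$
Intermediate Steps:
$f{\left(Z \right)} = Z + 2 Z^{2}$ ($f{\left(Z \right)} = \left(Z^{2} + Z^{2}\right) + Z = 2 Z^{2} + Z = Z + 2 Z^{2}$)
$m{\left(q \right)} = 1 - q$
$\left(f{\left(4 \right)} + 3\right) \left(5 + m{\left(4 \right)}\right) 629 = \left(4 \left(1 + 2 \cdot 4\right) + 3\right) \left(5 + \left(1 - 4\right)\right) 629 = \left(4 \left(1 + 8\right) + 3\right) \left(5 + \left(1 - 4\right)\right) 629 = \left(4 \cdot 9 + 3\right) \left(5 - 3\right) 629 = \left(36 + 3\right) 2 \cdot 629 = 39 \cdot 2 \cdot 629 = 78 \cdot 629 = 49062$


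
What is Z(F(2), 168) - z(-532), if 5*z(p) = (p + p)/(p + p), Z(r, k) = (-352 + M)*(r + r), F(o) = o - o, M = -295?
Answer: -⅕ ≈ -0.20000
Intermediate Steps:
F(o) = 0
Z(r, k) = -1294*r (Z(r, k) = (-352 - 295)*(r + r) = -1294*r)
z(p) = ⅕ (z(p) = ((p + p)/(p + p))/5 = ((2*p)/((2*p)))/5 = ((2*p)*(1/(2*p)))/5 = (⅕)*1 = ⅕)
Z(F(2), 168) - z(-532) = -1294*0 - 1*⅕ = 0 - ⅕ = -⅕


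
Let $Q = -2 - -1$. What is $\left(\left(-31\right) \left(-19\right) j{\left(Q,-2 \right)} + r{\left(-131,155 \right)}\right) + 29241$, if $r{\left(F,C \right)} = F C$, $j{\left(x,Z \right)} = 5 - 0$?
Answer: $11881$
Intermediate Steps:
$Q = -1$ ($Q = -2 + 1 = -1$)
$j{\left(x,Z \right)} = 5$ ($j{\left(x,Z \right)} = 5 + 0 = 5$)
$r{\left(F,C \right)} = C F$
$\left(\left(-31\right) \left(-19\right) j{\left(Q,-2 \right)} + r{\left(-131,155 \right)}\right) + 29241 = \left(\left(-31\right) \left(-19\right) 5 + 155 \left(-131\right)\right) + 29241 = \left(589 \cdot 5 - 20305\right) + 29241 = \left(2945 - 20305\right) + 29241 = -17360 + 29241 = 11881$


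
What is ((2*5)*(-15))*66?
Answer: -9900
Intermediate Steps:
((2*5)*(-15))*66 = (10*(-15))*66 = -150*66 = -9900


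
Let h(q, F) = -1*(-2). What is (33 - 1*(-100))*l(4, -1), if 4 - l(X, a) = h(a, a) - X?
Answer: 798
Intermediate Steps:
h(q, F) = 2
l(X, a) = 2 + X (l(X, a) = 4 - (2 - X) = 4 + (-2 + X) = 2 + X)
(33 - 1*(-100))*l(4, -1) = (33 - 1*(-100))*(2 + 4) = (33 + 100)*6 = 133*6 = 798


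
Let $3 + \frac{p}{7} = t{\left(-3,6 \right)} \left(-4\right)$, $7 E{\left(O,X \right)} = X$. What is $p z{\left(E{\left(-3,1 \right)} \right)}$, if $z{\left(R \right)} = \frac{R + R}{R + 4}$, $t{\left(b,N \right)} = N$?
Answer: $- \frac{378}{29} \approx -13.034$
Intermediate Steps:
$E{\left(O,X \right)} = \frac{X}{7}$
$z{\left(R \right)} = \frac{2 R}{4 + R}$
$p = -189$ ($p = -21 + 7 \cdot 6 \left(-4\right) = -21 + 7 \left(-24\right) = -21 - 168 = -189$)
$p z{\left(E{\left(-3,1 \right)} \right)} = - 189 \frac{2 \cdot \frac{1}{7} \cdot 1}{4 + \frac{1}{7} \cdot 1} = - 189 \cdot 2 \cdot \frac{1}{7} \frac{1}{4 + \frac{1}{7}} = - 189 \cdot 2 \cdot \frac{1}{7} \frac{1}{\frac{29}{7}} = - 189 \cdot 2 \cdot \frac{1}{7} \cdot \frac{7}{29} = \left(-189\right) \frac{2}{29} = - \frac{378}{29}$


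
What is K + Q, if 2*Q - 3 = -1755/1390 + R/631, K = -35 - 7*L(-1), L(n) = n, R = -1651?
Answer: -9977613/350836 ≈ -28.440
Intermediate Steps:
K = -28 (K = -35 - 7*(-1) = -35 + 7 = -28)
Q = -154205/350836 (Q = 3/2 + (-1755/1390 - 1651/631)/2 = 3/2 + (-1755*1/1390 - 1651*1/631)/2 = 3/2 + (-351/278 - 1651/631)/2 = 3/2 + (½)*(-680459/175418) = 3/2 - 680459/350836 = -154205/350836 ≈ -0.43954)
K + Q = -28 - 154205/350836 = -9977613/350836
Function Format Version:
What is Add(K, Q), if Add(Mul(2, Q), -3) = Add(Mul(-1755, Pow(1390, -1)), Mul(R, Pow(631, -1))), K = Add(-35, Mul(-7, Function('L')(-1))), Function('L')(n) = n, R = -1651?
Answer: Rational(-9977613, 350836) ≈ -28.440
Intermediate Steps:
K = -28 (K = Add(-35, Mul(-7, -1)) = Add(-35, 7) = -28)
Q = Rational(-154205, 350836) (Q = Add(Rational(3, 2), Mul(Rational(1, 2), Add(Mul(-1755, Pow(1390, -1)), Mul(-1651, Pow(631, -1))))) = Add(Rational(3, 2), Mul(Rational(1, 2), Add(Mul(-1755, Rational(1, 1390)), Mul(-1651, Rational(1, 631))))) = Add(Rational(3, 2), Mul(Rational(1, 2), Add(Rational(-351, 278), Rational(-1651, 631)))) = Add(Rational(3, 2), Mul(Rational(1, 2), Rational(-680459, 175418))) = Add(Rational(3, 2), Rational(-680459, 350836)) = Rational(-154205, 350836) ≈ -0.43954)
Add(K, Q) = Add(-28, Rational(-154205, 350836)) = Rational(-9977613, 350836)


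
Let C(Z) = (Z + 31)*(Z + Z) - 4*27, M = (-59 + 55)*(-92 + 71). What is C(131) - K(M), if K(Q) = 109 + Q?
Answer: 42143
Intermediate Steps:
M = 84 (M = -4*(-21) = 84)
C(Z) = -108 + 2*Z*(31 + Z) (C(Z) = (31 + Z)*(2*Z) - 108 = 2*Z*(31 + Z) - 108 = -108 + 2*Z*(31 + Z))
C(131) - K(M) = (-108 + 2*131² + 62*131) - (109 + 84) = (-108 + 2*17161 + 8122) - 1*193 = (-108 + 34322 + 8122) - 193 = 42336 - 193 = 42143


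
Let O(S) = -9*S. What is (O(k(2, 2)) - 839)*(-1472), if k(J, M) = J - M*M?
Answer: 1208512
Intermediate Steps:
k(J, M) = J - M²
(O(k(2, 2)) - 839)*(-1472) = (-9*(2 - 1*2²) - 839)*(-1472) = (-9*(2 - 1*4) - 839)*(-1472) = (-9*(2 - 4) - 839)*(-1472) = (-9*(-2) - 839)*(-1472) = (18 - 839)*(-1472) = -821*(-1472) = 1208512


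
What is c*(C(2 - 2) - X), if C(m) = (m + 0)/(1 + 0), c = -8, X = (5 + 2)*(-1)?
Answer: -56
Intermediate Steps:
X = -7 (X = 7*(-1) = -7)
C(m) = m (C(m) = m/1 = m*1 = m)
c*(C(2 - 2) - X) = -8*((2 - 2) - 1*(-7)) = -8*(0 + 7) = -8*7 = -56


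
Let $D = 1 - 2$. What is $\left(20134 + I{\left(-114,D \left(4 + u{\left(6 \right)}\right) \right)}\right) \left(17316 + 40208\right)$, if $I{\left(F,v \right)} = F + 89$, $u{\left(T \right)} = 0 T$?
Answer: $1156750116$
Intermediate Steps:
$D = -1$ ($D = 1 - 2 = -1$)
$u{\left(T \right)} = 0$
$I{\left(F,v \right)} = 89 + F$
$\left(20134 + I{\left(-114,D \left(4 + u{\left(6 \right)}\right) \right)}\right) \left(17316 + 40208\right) = \left(20134 + \left(89 - 114\right)\right) \left(17316 + 40208\right) = \left(20134 - 25\right) 57524 = 20109 \cdot 57524 = 1156750116$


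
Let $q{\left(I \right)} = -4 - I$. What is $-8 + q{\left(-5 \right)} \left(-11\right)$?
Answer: $-19$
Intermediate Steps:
$-8 + q{\left(-5 \right)} \left(-11\right) = -8 + \left(-4 - -5\right) \left(-11\right) = -8 + \left(-4 + 5\right) \left(-11\right) = -8 + 1 \left(-11\right) = -8 - 11 = -19$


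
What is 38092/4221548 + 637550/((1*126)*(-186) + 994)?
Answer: -336324133342/11842497527 ≈ -28.400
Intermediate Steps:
38092/4221548 + 637550/((1*126)*(-186) + 994) = 38092*(1/4221548) + 637550/(126*(-186) + 994) = 9523/1055387 + 637550/(-23436 + 994) = 9523/1055387 + 637550/(-22442) = 9523/1055387 + 637550*(-1/22442) = 9523/1055387 - 318775/11221 = -336324133342/11842497527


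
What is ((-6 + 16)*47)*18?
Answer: 8460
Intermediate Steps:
((-6 + 16)*47)*18 = (10*47)*18 = 470*18 = 8460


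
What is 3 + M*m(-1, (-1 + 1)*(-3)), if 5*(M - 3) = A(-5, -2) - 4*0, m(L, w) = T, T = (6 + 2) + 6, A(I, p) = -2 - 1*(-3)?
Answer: 239/5 ≈ 47.800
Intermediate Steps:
A(I, p) = 1 (A(I, p) = -2 + 3 = 1)
T = 14 (T = 8 + 6 = 14)
m(L, w) = 14
M = 16/5 (M = 3 + (1 - 4*0)/5 = 3 + (1 + 0)/5 = 3 + (⅕)*1 = 3 + ⅕ = 16/5 ≈ 3.2000)
3 + M*m(-1, (-1 + 1)*(-3)) = 3 + (16/5)*14 = 3 + 224/5 = 239/5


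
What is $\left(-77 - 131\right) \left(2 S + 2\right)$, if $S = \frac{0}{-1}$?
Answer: $-416$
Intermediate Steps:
$S = 0$ ($S = 0 \left(-1\right) = 0$)
$\left(-77 - 131\right) \left(2 S + 2\right) = \left(-77 - 131\right) \left(2 \cdot 0 + 2\right) = - 208 \left(0 + 2\right) = \left(-208\right) 2 = -416$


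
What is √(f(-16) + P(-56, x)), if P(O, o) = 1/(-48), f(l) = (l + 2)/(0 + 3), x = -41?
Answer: 5*I*√3/4 ≈ 2.1651*I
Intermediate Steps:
f(l) = ⅔ + l/3 (f(l) = (2 + l)/3 = (2 + l)*(⅓) = ⅔ + l/3)
P(O, o) = -1/48
√(f(-16) + P(-56, x)) = √((⅔ + (⅓)*(-16)) - 1/48) = √((⅔ - 16/3) - 1/48) = √(-14/3 - 1/48) = √(-75/16) = 5*I*√3/4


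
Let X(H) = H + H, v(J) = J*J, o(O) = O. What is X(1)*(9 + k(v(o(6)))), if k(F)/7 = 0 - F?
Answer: -486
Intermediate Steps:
v(J) = J**2
k(F) = -7*F (k(F) = 7*(0 - F) = 7*(-F) = -7*F)
X(H) = 2*H
X(1)*(9 + k(v(o(6)))) = (2*1)*(9 - 7*6**2) = 2*(9 - 7*36) = 2*(9 - 252) = 2*(-243) = -486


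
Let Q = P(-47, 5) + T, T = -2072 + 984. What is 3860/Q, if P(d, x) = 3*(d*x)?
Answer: -3860/1793 ≈ -2.1528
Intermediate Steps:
P(d, x) = 3*d*x
T = -1088
Q = -1793 (Q = 3*(-47)*5 - 1088 = -705 - 1088 = -1793)
3860/Q = 3860/(-1793) = 3860*(-1/1793) = -3860/1793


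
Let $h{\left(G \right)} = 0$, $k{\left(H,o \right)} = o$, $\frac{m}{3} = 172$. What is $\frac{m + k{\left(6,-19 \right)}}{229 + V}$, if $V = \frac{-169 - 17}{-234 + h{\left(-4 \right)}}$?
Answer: $\frac{19383}{8962} \approx 2.1628$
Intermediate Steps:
$m = 516$ ($m = 3 \cdot 172 = 516$)
$V = \frac{31}{39}$ ($V = \frac{-169 - 17}{-234 + 0} = - \frac{186}{-234} = \left(-186\right) \left(- \frac{1}{234}\right) = \frac{31}{39} \approx 0.79487$)
$\frac{m + k{\left(6,-19 \right)}}{229 + V} = \frac{516 - 19}{229 + \frac{31}{39}} = \frac{497}{\frac{8962}{39}} = 497 \cdot \frac{39}{8962} = \frac{19383}{8962}$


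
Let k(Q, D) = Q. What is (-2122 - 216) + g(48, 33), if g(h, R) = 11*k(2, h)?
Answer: -2316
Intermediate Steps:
g(h, R) = 22 (g(h, R) = 11*2 = 22)
(-2122 - 216) + g(48, 33) = (-2122 - 216) + 22 = -2338 + 22 = -2316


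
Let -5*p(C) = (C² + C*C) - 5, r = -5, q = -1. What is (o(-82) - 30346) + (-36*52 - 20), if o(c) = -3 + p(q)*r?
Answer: -32244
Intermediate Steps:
p(C) = 1 - 2*C²/5 (p(C) = -((C² + C*C) - 5)/5 = -((C² + C²) - 5)/5 = -(2*C² - 5)/5 = -(-5 + 2*C²)/5 = 1 - 2*C²/5)
o(c) = -6 (o(c) = -3 + (1 - ⅖*(-1)²)*(-5) = -3 + (1 - ⅖*1)*(-5) = -3 + (1 - ⅖)*(-5) = -3 + (⅗)*(-5) = -3 - 3 = -6)
(o(-82) - 30346) + (-36*52 - 20) = (-6 - 30346) + (-36*52 - 20) = -30352 + (-1872 - 20) = -30352 - 1892 = -32244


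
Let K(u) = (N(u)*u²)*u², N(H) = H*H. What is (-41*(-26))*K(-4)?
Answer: 4366336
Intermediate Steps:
N(H) = H²
K(u) = u⁶ (K(u) = (u²*u²)*u² = u⁴*u² = u⁶)
(-41*(-26))*K(-4) = -41*(-26)*(-4)⁶ = 1066*4096 = 4366336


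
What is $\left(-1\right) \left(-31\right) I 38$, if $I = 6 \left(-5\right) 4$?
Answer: $-141360$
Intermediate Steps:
$I = -120$ ($I = \left(-30\right) 4 = -120$)
$\left(-1\right) \left(-31\right) I 38 = \left(-1\right) \left(-31\right) \left(-120\right) 38 = 31 \left(-120\right) 38 = \left(-3720\right) 38 = -141360$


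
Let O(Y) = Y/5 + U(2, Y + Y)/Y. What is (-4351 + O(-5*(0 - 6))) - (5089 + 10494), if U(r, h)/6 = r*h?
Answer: -19904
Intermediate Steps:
U(r, h) = 6*h*r (U(r, h) = 6*(r*h) = 6*(h*r) = 6*h*r)
O(Y) = 24 + Y/5 (O(Y) = Y/5 + (6*(Y + Y)*2)/Y = Y*(1/5) + (6*(2*Y)*2)/Y = Y/5 + (24*Y)/Y = Y/5 + 24 = 24 + Y/5)
(-4351 + O(-5*(0 - 6))) - (5089 + 10494) = (-4351 + (24 + (-5*(0 - 6))/5)) - (5089 + 10494) = (-4351 + (24 + (-5*(-6))/5)) - 1*15583 = (-4351 + (24 + (1/5)*30)) - 15583 = (-4351 + (24 + 6)) - 15583 = (-4351 + 30) - 15583 = -4321 - 15583 = -19904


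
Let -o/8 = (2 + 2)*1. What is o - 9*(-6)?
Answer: 22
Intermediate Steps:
o = -32 (o = -8*(2 + 2) = -32 ≈ -32.000)
o - 9*(-6) = -32 - 9*(-6) = -32 + 54 = 22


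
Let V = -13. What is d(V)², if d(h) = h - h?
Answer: 0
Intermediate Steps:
d(h) = 0
d(V)² = 0² = 0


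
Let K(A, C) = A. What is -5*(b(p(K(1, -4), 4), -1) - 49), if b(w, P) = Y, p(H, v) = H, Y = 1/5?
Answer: 244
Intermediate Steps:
Y = ⅕ ≈ 0.20000
b(w, P) = ⅕
-5*(b(p(K(1, -4), 4), -1) - 49) = -5*(⅕ - 49) = -5*(-244/5) = 244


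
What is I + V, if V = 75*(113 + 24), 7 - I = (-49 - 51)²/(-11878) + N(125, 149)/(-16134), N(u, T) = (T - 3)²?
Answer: 492713358328/47909913 ≈ 10284.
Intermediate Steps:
N(u, T) = (-3 + T)²
I = 439002253/47909913 (I = 7 - ((-49 - 51)²/(-11878) + (-3 + 149)²/(-16134)) = 7 - ((-100)²*(-1/11878) + 146²*(-1/16134)) = 7 - (10000*(-1/11878) + 21316*(-1/16134)) = 7 - (-5000/5939 - 10658/8067) = 7 - 1*(-103632862/47909913) = 7 + 103632862/47909913 = 439002253/47909913 ≈ 9.1631)
V = 10275 (V = 75*137 = 10275)
I + V = 439002253/47909913 + 10275 = 492713358328/47909913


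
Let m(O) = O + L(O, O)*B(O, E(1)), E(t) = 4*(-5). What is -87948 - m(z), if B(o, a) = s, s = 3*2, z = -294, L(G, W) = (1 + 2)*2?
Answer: -87690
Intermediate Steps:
L(G, W) = 6 (L(G, W) = 3*2 = 6)
s = 6
E(t) = -20
B(o, a) = 6
m(O) = 36 + O (m(O) = O + 6*6 = O + 36 = 36 + O)
-87948 - m(z) = -87948 - (36 - 294) = -87948 - 1*(-258) = -87948 + 258 = -87690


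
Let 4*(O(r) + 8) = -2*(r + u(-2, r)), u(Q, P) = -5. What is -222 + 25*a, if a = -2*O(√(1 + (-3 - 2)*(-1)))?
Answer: 53 + 25*√6 ≈ 114.24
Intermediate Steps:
O(r) = -11/2 - r/2 (O(r) = -8 + (-2*(r - 5))/4 = -8 + (-2*(-5 + r))/4 = -8 + (10 - 2*r)/4 = -8 + (5/2 - r/2) = -11/2 - r/2)
a = 11 + √6 (a = -2*(-11/2 - √(1 + (-3 - 2)*(-1))/2) = -2*(-11/2 - √(1 - 5*(-1))/2) = -2*(-11/2 - √(1 + 5)/2) = -2*(-11/2 - √6/2) = 11 + √6 ≈ 13.449)
-222 + 25*a = -222 + 25*(11 + √6) = -222 + (275 + 25*√6) = 53 + 25*√6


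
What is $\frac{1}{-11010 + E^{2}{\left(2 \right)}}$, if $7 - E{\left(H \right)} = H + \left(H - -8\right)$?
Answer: $- \frac{1}{10985} \approx -9.1033 \cdot 10^{-5}$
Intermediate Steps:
$E{\left(H \right)} = -1 - 2 H$ ($E{\left(H \right)} = 7 - \left(H + \left(H - -8\right)\right) = 7 - \left(H + \left(H + 8\right)\right) = 7 - \left(H + \left(8 + H\right)\right) = 7 - \left(8 + 2 H\right) = -1 - 2 H$)
$\frac{1}{-11010 + E^{2}{\left(2 \right)}} = \frac{1}{-11010 + \left(-1 - 4\right)^{2}} = \frac{1}{-11010 + \left(-5\right)^{2}} = \frac{1}{-11010 + 25} = \frac{1}{-10985} = - \frac{1}{10985}$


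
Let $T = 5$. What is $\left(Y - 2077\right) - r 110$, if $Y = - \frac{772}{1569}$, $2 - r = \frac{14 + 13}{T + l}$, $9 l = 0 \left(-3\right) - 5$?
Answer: $- \frac{10225123}{6276} \approx -1629.2$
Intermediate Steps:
$l = - \frac{5}{9}$ ($l = \frac{0 \left(-3\right) - 5}{9} = \frac{0 - 5}{9} = \frac{1}{9} \left(-5\right) = - \frac{5}{9} \approx -0.55556$)
$r = - \frac{163}{40}$ ($r = 2 - \frac{14 + 13}{5 - \frac{5}{9}} = 2 - \frac{27}{\frac{40}{9}} = 2 - 27 \cdot \frac{9}{40} = 2 - \frac{243}{40} = - \frac{163}{40} \approx -4.075$)
$Y = - \frac{772}{1569}$ ($Y = \left(-772\right) \frac{1}{1569} = - \frac{772}{1569} \approx -0.49203$)
$\left(Y - 2077\right) - r 110 = \left(- \frac{772}{1569} - 2077\right) - \left(- \frac{163}{40}\right) 110 = \left(- \frac{772}{1569} - 2077\right) - - \frac{1793}{4} = - \frac{3259585}{1569} + \frac{1793}{4} = - \frac{10225123}{6276}$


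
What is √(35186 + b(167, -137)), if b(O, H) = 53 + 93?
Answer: 22*√73 ≈ 187.97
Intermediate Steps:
b(O, H) = 146
√(35186 + b(167, -137)) = √(35186 + 146) = √35332 = 22*√73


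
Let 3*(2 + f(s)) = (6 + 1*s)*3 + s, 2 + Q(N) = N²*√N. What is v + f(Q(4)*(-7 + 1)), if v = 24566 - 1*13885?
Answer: 10445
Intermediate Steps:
Q(N) = -2 + N^(5/2) (Q(N) = -2 + N²*√N = -2 + N^(5/2))
v = 10681 (v = 24566 - 13885 = 10681)
f(s) = 4 + 4*s/3 (f(s) = -2 + ((6 + 1*s)*3 + s)/3 = -2 + ((6 + s)*3 + s)/3 = -2 + ((18 + 3*s) + s)/3 = -2 + (18 + 4*s)/3 = -2 + (6 + 4*s/3) = 4 + 4*s/3)
v + f(Q(4)*(-7 + 1)) = 10681 + (4 + 4*((-2 + 4^(5/2))*(-7 + 1))/3) = 10681 + (4 + 4*((-2 + 32)*(-6))/3) = 10681 + (4 + 4*(30*(-6))/3) = 10681 + (4 + (4/3)*(-180)) = 10681 + (4 - 240) = 10681 - 236 = 10445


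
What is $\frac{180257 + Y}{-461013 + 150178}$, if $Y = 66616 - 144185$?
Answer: $- \frac{102688}{310835} \approx -0.33036$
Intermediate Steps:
$Y = -77569$
$\frac{180257 + Y}{-461013 + 150178} = \frac{180257 - 77569}{-461013 + 150178} = \frac{102688}{-310835} = 102688 \left(- \frac{1}{310835}\right) = - \frac{102688}{310835}$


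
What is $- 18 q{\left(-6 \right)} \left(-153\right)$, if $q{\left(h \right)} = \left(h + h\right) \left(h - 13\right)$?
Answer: $627912$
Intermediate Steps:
$q{\left(h \right)} = 2 h \left(-13 + h\right)$
$- 18 q{\left(-6 \right)} \left(-153\right) = - 18 \cdot 2 \left(-6\right) \left(-13 - 6\right) \left(-153\right) = - 18 \cdot 2 \left(-6\right) \left(-19\right) \left(-153\right) = \left(-18\right) 228 \left(-153\right) = \left(-4104\right) \left(-153\right) = 627912$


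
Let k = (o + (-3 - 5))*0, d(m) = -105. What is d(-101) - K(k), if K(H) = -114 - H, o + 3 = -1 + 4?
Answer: 9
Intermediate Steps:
o = 0 (o = -3 + (-1 + 4) = -3 + 3 = 0)
k = 0 (k = (0 + (-3 - 5))*0 = (0 - 8)*0 = -8*0 = 0)
d(-101) - K(k) = -105 - (-114 - 1*0) = -105 - (-114 + 0) = -105 - 1*(-114) = -105 + 114 = 9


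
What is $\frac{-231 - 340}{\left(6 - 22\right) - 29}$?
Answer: $\frac{571}{45} \approx 12.689$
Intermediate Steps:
$\frac{-231 - 340}{\left(6 - 22\right) - 29} = - \frac{571}{\left(6 - 22\right) - 29} = - \frac{571}{-16 - 29} = - \frac{571}{-45} = \left(-571\right) \left(- \frac{1}{45}\right) = \frac{571}{45}$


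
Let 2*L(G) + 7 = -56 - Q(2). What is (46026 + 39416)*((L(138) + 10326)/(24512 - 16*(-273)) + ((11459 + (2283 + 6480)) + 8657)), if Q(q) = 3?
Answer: 35630843967173/14440 ≈ 2.4675e+9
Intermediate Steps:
L(G) = -33 (L(G) = -7/2 + (-56 - 1*3)/2 = -7/2 + (-56 - 3)/2 = -7/2 + (½)*(-59) = -7/2 - 59/2 = -33)
(46026 + 39416)*((L(138) + 10326)/(24512 - 16*(-273)) + ((11459 + (2283 + 6480)) + 8657)) = (46026 + 39416)*((-33 + 10326)/(24512 - 16*(-273)) + ((11459 + (2283 + 6480)) + 8657)) = 85442*(10293/(24512 + 4368) + ((11459 + 8763) + 8657)) = 85442*(10293/28880 + (20222 + 8657)) = 85442*(10293*(1/28880) + 28879) = 85442*(10293/28880 + 28879) = 85442*(834035813/28880) = 35630843967173/14440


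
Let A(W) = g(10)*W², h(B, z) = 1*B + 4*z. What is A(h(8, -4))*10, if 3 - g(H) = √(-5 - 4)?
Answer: 1920 - 1920*I ≈ 1920.0 - 1920.0*I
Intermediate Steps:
g(H) = 3 - 3*I (g(H) = 3 - √(-5 - 4) = 3 - √(-9) = 3 - 3*I)
h(B, z) = B + 4*z
A(W) = W²*(3 - 3*I) (A(W) = (3 - 3*I)*W² = W²*(3 - 3*I))
A(h(8, -4))*10 = (3*(8 + 4*(-4))²*(1 - I))*10 = (3*(8 - 16)²*(1 - I))*10 = (3*(-8)²*(1 - I))*10 = (3*64*(1 - I))*10 = (192 - 192*I)*10 = 1920 - 1920*I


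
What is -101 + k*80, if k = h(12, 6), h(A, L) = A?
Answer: 859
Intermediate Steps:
k = 12
-101 + k*80 = -101 + 12*80 = -101 + 960 = 859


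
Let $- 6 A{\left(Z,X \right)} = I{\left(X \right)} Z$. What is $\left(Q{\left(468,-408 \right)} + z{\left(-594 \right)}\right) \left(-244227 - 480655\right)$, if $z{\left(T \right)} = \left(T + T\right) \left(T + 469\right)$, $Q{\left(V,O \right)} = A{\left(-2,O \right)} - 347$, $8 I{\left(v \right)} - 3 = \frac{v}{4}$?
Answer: $- \frac{429561811231}{4} \approx -1.0739 \cdot 10^{11}$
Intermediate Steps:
$I{\left(v \right)} = \frac{3}{8} + \frac{v}{32}$ ($I{\left(v \right)} = \frac{3}{8} + \frac{v \frac{1}{4}}{8} = \frac{3}{8} + \frac{\frac{1}{4} v}{8} = \frac{3}{8} + \frac{v}{32}$)
$A{\left(Z,X \right)} = - \frac{Z \left(\frac{3}{8} + \frac{X}{32}\right)}{6}$ ($A{\left(Z,X \right)} = - \frac{\left(\frac{3}{8} + \frac{X}{32}\right) Z}{6} = - \frac{Z \left(\frac{3}{8} + \frac{X}{32}\right)}{6}$)
$Q{\left(V,O \right)} = - \frac{2775}{8} + \frac{O}{96}$ ($Q{\left(V,O \right)} = \left(- \frac{1}{192}\right) \left(-2\right) \left(12 + O\right) - 347 = \left(\frac{1}{8} + \frac{O}{96}\right) - 347 = - \frac{2775}{8} + \frac{O}{96}$)
$z{\left(T \right)} = 2 T \left(469 + T\right)$
$\left(Q{\left(468,-408 \right)} + z{\left(-594 \right)}\right) \left(-244227 - 480655\right) = \left(\left(- \frac{2775}{8} + \frac{1}{96} \left(-408\right)\right) + 2 \left(-594\right) \left(469 - 594\right)\right) \left(-244227 - 480655\right) = \left(\left(- \frac{2775}{8} - \frac{17}{4}\right) + 2 \left(-594\right) \left(-125\right)\right) \left(-724882\right) = \left(- \frac{2809}{8} + 148500\right) \left(-724882\right) = \frac{1185191}{8} \left(-724882\right) = - \frac{429561811231}{4}$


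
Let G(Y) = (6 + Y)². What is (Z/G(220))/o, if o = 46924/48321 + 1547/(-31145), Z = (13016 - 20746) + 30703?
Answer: 34573389681285/70826853892868 ≈ 0.48814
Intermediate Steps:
Z = 22973 (Z = -7730 + 30703 = 22973)
o = 1386695393/1504957545 (o = 46924*(1/48321) + 1547*(-1/31145) = 46924/48321 - 1547/31145 = 1386695393/1504957545 ≈ 0.92142)
(Z/G(220))/o = (22973/((6 + 220)²))/(1386695393/1504957545) = (22973/(226²))*(1504957545/1386695393) = (22973/51076)*(1504957545/1386695393) = 34573389681285/70826853892868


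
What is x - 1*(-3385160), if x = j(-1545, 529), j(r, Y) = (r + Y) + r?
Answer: 3382599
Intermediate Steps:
j(r, Y) = Y + 2*r (j(r, Y) = (Y + r) + r = Y + 2*r)
x = -2561 (x = 529 + 2*(-1545) = 529 - 3090 = -2561)
x - 1*(-3385160) = -2561 - 1*(-3385160) = -2561 + 3385160 = 3382599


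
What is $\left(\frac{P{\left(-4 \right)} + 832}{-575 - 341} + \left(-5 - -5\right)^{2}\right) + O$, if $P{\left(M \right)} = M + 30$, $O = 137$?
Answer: $\frac{62317}{458} \approx 136.06$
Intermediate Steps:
$P{\left(M \right)} = 30 + M$
$\left(\frac{P{\left(-4 \right)} + 832}{-575 - 341} + \left(-5 - -5\right)^{2}\right) + O = \left(\frac{\left(30 - 4\right) + 832}{-575 - 341} + \left(-5 - -5\right)^{2}\right) + 137 = \left(\frac{26 + 832}{-916} + \left(-5 + 5\right)^{2}\right) + 137 = \left(858 \left(- \frac{1}{916}\right) + 0^{2}\right) + 137 = \left(- \frac{429}{458} + 0\right) + 137 = - \frac{429}{458} + 137 = \frac{62317}{458}$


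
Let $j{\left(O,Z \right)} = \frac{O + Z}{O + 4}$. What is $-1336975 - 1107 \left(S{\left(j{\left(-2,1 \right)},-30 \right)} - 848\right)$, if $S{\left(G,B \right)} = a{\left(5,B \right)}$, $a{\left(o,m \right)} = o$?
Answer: $-403774$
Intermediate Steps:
$j{\left(O,Z \right)} = \frac{O + Z}{4 + O}$
$S{\left(G,B \right)} = 5$
$-1336975 - 1107 \left(S{\left(j{\left(-2,1 \right)},-30 \right)} - 848\right) = -1336975 - 1107 \left(5 - 848\right) = -1336975 - -933201 = -1336975 + 933201 = -403774$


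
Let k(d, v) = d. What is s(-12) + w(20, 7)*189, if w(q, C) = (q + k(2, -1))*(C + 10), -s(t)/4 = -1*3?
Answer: 70698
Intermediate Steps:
s(t) = 12 (s(t) = -(-4)*3 = -4*(-3) = 12)
w(q, C) = (2 + q)*(10 + C) (w(q, C) = (q + 2)*(C + 10) = (2 + q)*(10 + C))
s(-12) + w(20, 7)*189 = 12 + (20 + 2*7 + 10*20 + 7*20)*189 = 12 + (20 + 14 + 200 + 140)*189 = 12 + 374*189 = 12 + 70686 = 70698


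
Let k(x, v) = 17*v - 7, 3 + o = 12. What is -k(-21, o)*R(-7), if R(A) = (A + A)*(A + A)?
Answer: -28616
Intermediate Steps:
o = 9 (o = -3 + 12 = 9)
R(A) = 4*A**2 (R(A) = (2*A)*(2*A) = 4*A**2)
k(x, v) = -7 + 17*v
-k(-21, o)*R(-7) = -(-7 + 17*9)*4*(-7)**2 = -(-7 + 153)*4*49 = -146*196 = -1*28616 = -28616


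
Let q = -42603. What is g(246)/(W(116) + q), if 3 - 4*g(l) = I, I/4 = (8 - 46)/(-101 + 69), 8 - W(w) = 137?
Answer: 7/683712 ≈ 1.0238e-5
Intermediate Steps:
W(w) = -129 (W(w) = 8 - 1*137 = 8 - 137 = -129)
I = 19/4 (I = 4*((8 - 46)/(-101 + 69)) = 4*(-38/(-32)) = 4*(-38*(-1/32)) = 4*(19/16) = 19/4 ≈ 4.7500)
g(l) = -7/16 (g(l) = ¾ - ¼*19/4 = ¾ - 19/16 = -7/16)
g(246)/(W(116) + q) = -7/(16*(-129 - 42603)) = -7/16/(-42732) = -7/16*(-1/42732) = 7/683712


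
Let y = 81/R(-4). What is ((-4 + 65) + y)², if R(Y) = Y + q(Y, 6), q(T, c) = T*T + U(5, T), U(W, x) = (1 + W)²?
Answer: 1006009/256 ≈ 3929.7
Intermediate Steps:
q(T, c) = 36 + T² (q(T, c) = T*T + (1 + 5)² = T² + 6² = T² + 36 = 36 + T²)
R(Y) = 36 + Y + Y² (R(Y) = Y + (36 + Y²) = 36 + Y + Y²)
y = 27/16 (y = 81/(36 - 4 + (-4)²) = 81/(36 - 4 + 16) = 81/48 = 81*(1/48) = 27/16 ≈ 1.6875)
((-4 + 65) + y)² = ((-4 + 65) + 27/16)² = (61 + 27/16)² = (1003/16)² = 1006009/256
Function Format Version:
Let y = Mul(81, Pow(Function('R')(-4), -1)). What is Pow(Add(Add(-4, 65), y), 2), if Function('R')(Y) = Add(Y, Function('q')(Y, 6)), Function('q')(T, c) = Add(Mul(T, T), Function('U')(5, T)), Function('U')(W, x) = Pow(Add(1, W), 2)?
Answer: Rational(1006009, 256) ≈ 3929.7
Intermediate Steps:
Function('q')(T, c) = Add(36, Pow(T, 2)) (Function('q')(T, c) = Add(Mul(T, T), Pow(Add(1, 5), 2)) = Add(Pow(T, 2), Pow(6, 2)) = Add(Pow(T, 2), 36) = Add(36, Pow(T, 2)))
Function('R')(Y) = Add(36, Y, Pow(Y, 2)) (Function('R')(Y) = Add(Y, Add(36, Pow(Y, 2))) = Add(36, Y, Pow(Y, 2)))
y = Rational(27, 16) (y = Mul(81, Pow(Add(36, -4, Pow(-4, 2)), -1)) = Mul(81, Pow(Add(36, -4, 16), -1)) = Mul(81, Pow(48, -1)) = Mul(81, Rational(1, 48)) = Rational(27, 16) ≈ 1.6875)
Pow(Add(Add(-4, 65), y), 2) = Pow(Add(Add(-4, 65), Rational(27, 16)), 2) = Pow(Add(61, Rational(27, 16)), 2) = Pow(Rational(1003, 16), 2) = Rational(1006009, 256)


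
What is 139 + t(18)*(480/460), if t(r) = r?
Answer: 3629/23 ≈ 157.78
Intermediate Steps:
139 + t(18)*(480/460) = 139 + 18*(480/460) = 139 + 18*(480*(1/460)) = 139 + 18*(24/23) = 139 + 432/23 = 3629/23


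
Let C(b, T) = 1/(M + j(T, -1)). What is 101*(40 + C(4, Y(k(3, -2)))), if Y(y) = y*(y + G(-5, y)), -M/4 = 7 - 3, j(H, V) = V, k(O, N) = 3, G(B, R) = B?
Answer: 68579/17 ≈ 4034.1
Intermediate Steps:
M = -16 (M = -4*(7 - 3) = -4*4 = -16)
Y(y) = y*(-5 + y) (Y(y) = y*(y - 5) = y*(-5 + y))
C(b, T) = -1/17 (C(b, T) = 1/(-16 - 1) = 1/(-17) = -1/17)
101*(40 + C(4, Y(k(3, -2)))) = 101*(40 - 1/17) = 101*(679/17) = 68579/17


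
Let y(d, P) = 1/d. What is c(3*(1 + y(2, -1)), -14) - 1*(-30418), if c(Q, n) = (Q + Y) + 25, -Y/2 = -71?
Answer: 61179/2 ≈ 30590.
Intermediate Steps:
Y = 142 (Y = -2*(-71) = 142)
c(Q, n) = 167 + Q (c(Q, n) = (Q + 142) + 25 = (142 + Q) + 25 = 167 + Q)
c(3*(1 + y(2, -1)), -14) - 1*(-30418) = (167 + 3*(1 + 1/2)) - 1*(-30418) = (167 + 3*(1 + ½)) + 30418 = (167 + 3*(3/2)) + 30418 = (167 + 9/2) + 30418 = 343/2 + 30418 = 61179/2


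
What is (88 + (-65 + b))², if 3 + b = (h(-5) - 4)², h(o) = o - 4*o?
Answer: 19881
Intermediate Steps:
h(o) = -3*o
b = 118 (b = -3 + (-3*(-5) - 4)² = -3 + (15 - 4)² = -3 + 11² = -3 + 121 = 118)
(88 + (-65 + b))² = (88 + (-65 + 118))² = (88 + 53)² = 141² = 19881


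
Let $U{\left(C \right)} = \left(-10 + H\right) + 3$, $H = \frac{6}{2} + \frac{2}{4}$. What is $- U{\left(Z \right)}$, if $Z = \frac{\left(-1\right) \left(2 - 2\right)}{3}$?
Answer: $\frac{7}{2} \approx 3.5$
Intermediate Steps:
$H = \frac{7}{2}$ ($H = 6 \cdot \frac{1}{2} + 2 \cdot \frac{1}{4} = 3 + \frac{1}{2} = \frac{7}{2} \approx 3.5$)
$Z = 0$ ($Z = \left(-1\right) 0 \cdot \frac{1}{3} = 0 \cdot \frac{1}{3} = 0$)
$U{\left(C \right)} = - \frac{7}{2}$ ($U{\left(C \right)} = \left(-10 + \frac{7}{2}\right) + 3 = - \frac{13}{2} + 3 = - \frac{7}{2}$)
$- U{\left(Z \right)} = \left(-1\right) \left(- \frac{7}{2}\right) = \frac{7}{2}$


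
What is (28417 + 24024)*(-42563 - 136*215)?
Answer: -3765421123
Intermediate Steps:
(28417 + 24024)*(-42563 - 136*215) = 52441*(-42563 - 29240) = 52441*(-71803) = -3765421123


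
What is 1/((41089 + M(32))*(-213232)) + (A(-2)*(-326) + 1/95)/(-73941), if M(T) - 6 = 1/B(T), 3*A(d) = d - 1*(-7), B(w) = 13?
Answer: 2519940458909077/342939626239412160 ≈ 0.0073481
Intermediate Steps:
A(d) = 7/3 + d/3 (A(d) = (d - 1*(-7))/3 = (d + 7)/3 = (7 + d)/3 = 7/3 + d/3)
M(T) = 79/13 (M(T) = 6 + 1/13 = 79/13)
1/((41089 + M(32))*(-213232)) + (A(-2)*(-326) + 1/95)/(-73941) = 1/((41089 + 79/13)*(-213232)) + ((7/3 + (⅓)*(-2))*(-326) + 1/95)/(-73941) = -1/213232/(534236/13) + ((7/3 - ⅔)*(-326) + 1/95)*(-1/73941) = (13/534236)*(-1/213232) + ((5/3)*(-326) + 1/95)*(-1/73941) = -13/113916210752 + (-1630/3 + 1/95)*(-1/73941) = -13/113916210752 - 154847/285*(-1/73941) = -13/113916210752 + 22121/3010455 = 2519940458909077/342939626239412160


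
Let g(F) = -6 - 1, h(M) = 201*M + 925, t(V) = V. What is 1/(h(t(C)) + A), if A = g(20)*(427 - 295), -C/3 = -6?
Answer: 1/3619 ≈ 0.00027632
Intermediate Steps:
C = 18 (C = -3*(-6) = 18)
h(M) = 925 + 201*M
g(F) = -7
A = -924 (A = -7*(427 - 295) = -7*132 = -924)
1/(h(t(C)) + A) = 1/((925 + 201*18) - 924) = 1/((925 + 3618) - 924) = 1/(4543 - 924) = 1/3619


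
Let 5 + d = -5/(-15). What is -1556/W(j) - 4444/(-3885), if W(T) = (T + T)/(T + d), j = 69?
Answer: -194142794/268065 ≈ -724.24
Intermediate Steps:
d = -14/3 (d = -5 - 5/(-15) = -5 - 5*(-1/15) = -5 + 1/3 = -14/3 ≈ -4.6667)
W(T) = 2*T/(-14/3 + T) (W(T) = (T + T)/(T - 14/3) = (2*T)/(-14/3 + T) = 2*T/(-14/3 + T))
-1556/W(j) - 4444/(-3885) = -1556/(6*69/(-14 + 3*69)) - 4444/(-3885) = -1556/(6*69/(-14 + 207)) - 4444*(-1/3885) = -1556/(6*69/193) + 4444/3885 = -1556/(6*69*(1/193)) + 4444/3885 = -1556/414/193 + 4444/3885 = -1556*193/414 + 4444/3885 = -150154/207 + 4444/3885 = -194142794/268065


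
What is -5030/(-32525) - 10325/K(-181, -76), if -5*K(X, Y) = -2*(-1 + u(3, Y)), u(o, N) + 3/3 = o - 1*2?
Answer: 335822637/13010 ≈ 25813.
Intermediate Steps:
u(o, N) = -3 + o (u(o, N) = -1 + (o - 1*2) = -1 + (o - 2) = -1 + (-2 + o) = -3 + o)
K(X, Y) = -⅖ (K(X, Y) = -(-2)*(-1 + (-3 + 3))/5 = -(-2)*(-1 + 0)/5 = -(-2)*(-1)/5 = -⅕*2 = -⅖)
-5030/(-32525) - 10325/K(-181, -76) = -5030/(-32525) - 10325/(-⅖) = -5030*(-1/32525) - 10325*(-5/2) = 1006/6505 + 51625/2 = 335822637/13010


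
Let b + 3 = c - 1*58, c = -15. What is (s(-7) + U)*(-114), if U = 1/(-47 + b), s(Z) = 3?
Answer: -13984/41 ≈ -341.07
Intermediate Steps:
b = -76 (b = -3 + (-15 - 1*58) = -3 + (-15 - 58) = -3 - 73 = -76)
U = -1/123 (U = 1/(-47 - 76) = 1/(-123) = -1/123 ≈ -0.0081301)
(s(-7) + U)*(-114) = (3 - 1/123)*(-114) = (368/123)*(-114) = -13984/41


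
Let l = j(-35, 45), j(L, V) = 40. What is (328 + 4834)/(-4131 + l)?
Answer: -5162/4091 ≈ -1.2618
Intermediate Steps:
l = 40
(328 + 4834)/(-4131 + l) = (328 + 4834)/(-4131 + 40) = 5162/(-4091) = 5162*(-1/4091) = -5162/4091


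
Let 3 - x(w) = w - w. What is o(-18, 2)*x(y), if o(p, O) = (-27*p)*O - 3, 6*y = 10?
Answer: 2907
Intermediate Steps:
y = 5/3 (y = (⅙)*10 = 5/3 ≈ 1.6667)
x(w) = 3 (x(w) = 3 - (w - w) = 3 - 1*0 = 3 + 0 = 3)
o(p, O) = -3 - 27*O*p (o(p, O) = -27*O*p - 3 = -3 - 27*O*p)
o(-18, 2)*x(y) = (-3 - 27*2*(-18))*3 = (-3 + 972)*3 = 969*3 = 2907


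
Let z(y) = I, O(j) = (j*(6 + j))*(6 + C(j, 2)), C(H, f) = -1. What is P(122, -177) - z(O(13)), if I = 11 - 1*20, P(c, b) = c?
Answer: 131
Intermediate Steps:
I = -9 (I = 11 - 20 = -9)
O(j) = 5*j*(6 + j) (O(j) = (j*(6 + j))*(6 - 1) = (j*(6 + j))*5 = 5*j*(6 + j))
z(y) = -9
P(122, -177) - z(O(13)) = 122 - 1*(-9) = 122 + 9 = 131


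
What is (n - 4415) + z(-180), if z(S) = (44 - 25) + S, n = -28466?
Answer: -33042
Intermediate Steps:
z(S) = 19 + S
(n - 4415) + z(-180) = (-28466 - 4415) + (19 - 180) = -32881 - 161 = -33042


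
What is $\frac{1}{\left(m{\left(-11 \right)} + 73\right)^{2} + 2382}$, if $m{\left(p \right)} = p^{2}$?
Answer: $\frac{1}{40018} \approx 2.4989 \cdot 10^{-5}$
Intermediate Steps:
$\frac{1}{\left(m{\left(-11 \right)} + 73\right)^{2} + 2382} = \frac{1}{\left(\left(-11\right)^{2} + 73\right)^{2} + 2382} = \frac{1}{\left(121 + 73\right)^{2} + 2382} = \frac{1}{194^{2} + 2382} = \frac{1}{37636 + 2382} = \frac{1}{40018}$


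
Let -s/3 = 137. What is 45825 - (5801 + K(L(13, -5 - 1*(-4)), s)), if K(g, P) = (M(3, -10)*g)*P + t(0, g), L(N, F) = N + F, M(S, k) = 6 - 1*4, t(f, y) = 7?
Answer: 49881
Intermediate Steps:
M(S, k) = 2 (M(S, k) = 6 - 4 = 2)
s = -411 (s = -3*137 = -411)
L(N, F) = F + N
K(g, P) = 7 + 2*P*g (K(g, P) = (2*g)*P + 7 = 2*P*g + 7 = 7 + 2*P*g)
45825 - (5801 + K(L(13, -5 - 1*(-4)), s)) = 45825 - (5801 + (7 + 2*(-411)*((-5 - 1*(-4)) + 13))) = 45825 - (5801 + (7 + 2*(-411)*((-5 + 4) + 13))) = 45825 - (5801 + (7 + 2*(-411)*(-1 + 13))) = 45825 - (5801 + (7 + 2*(-411)*12)) = 45825 - (5801 + (7 - 9864)) = 45825 - (5801 - 9857) = 45825 - 1*(-4056) = 45825 + 4056 = 49881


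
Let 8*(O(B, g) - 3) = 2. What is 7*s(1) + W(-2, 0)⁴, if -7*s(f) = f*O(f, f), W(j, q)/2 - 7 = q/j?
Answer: 153651/4 ≈ 38413.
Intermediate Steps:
O(B, g) = 13/4 (O(B, g) = 3 + (⅛)*2 = 3 + ¼ = 13/4)
W(j, q) = 14 + 2*q/j (W(j, q) = 14 + 2*(q/j) = 14 + 2*q/j)
s(f) = -13*f/28 (s(f) = -f*13/(7*4) = -13*f/28)
7*s(1) + W(-2, 0)⁴ = 7*(-13/28*1) + (14 + 2*0/(-2))⁴ = 7*(-13/28) + (14 + 2*0*(-½))⁴ = -13/4 + (14 + 0)⁴ = -13/4 + 14⁴ = -13/4 + 38416 = 153651/4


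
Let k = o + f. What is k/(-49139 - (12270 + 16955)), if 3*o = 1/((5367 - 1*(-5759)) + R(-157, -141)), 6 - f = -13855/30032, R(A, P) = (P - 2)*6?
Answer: -114951035/1394134332096 ≈ -8.2453e-5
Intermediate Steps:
R(A, P) = -12 + 6*P (R(A, P) = (-2 + P)*6 = -12 + 6*P)
f = 194047/30032 (f = 6 - (-13855)/30032 = 6 - 1*(-13855/30032) = 6 + 13855/30032 = 194047/30032 ≈ 6.4613)
o = 1/30804 (o = 1/(3*((5367 - 1*(-5759)) + (-12 + 6*(-141)))) = 1/(3*((5367 + 5759) + (-12 - 846))) = 1/(3*(11126 - 858)) = (⅓)/10268 = (⅓)*(1/10268) = 1/30804 ≈ 3.2463e-5)
k = 1494363455/231276432 (k = 1/30804 + 194047/30032 = 1494363455/231276432 ≈ 6.4614)
k/(-49139 - (12270 + 16955)) = 1494363455/(231276432*(-49139 - (12270 + 16955))) = 1494363455/(231276432*(-49139 - 1*29225)) = 1494363455/(231276432*(-49139 - 29225)) = (1494363455/231276432)/(-78364) = (1494363455/231276432)*(-1/78364) = -114951035/1394134332096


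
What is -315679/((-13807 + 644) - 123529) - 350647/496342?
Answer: 4943368477/3083908212 ≈ 1.6030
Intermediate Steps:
-315679/((-13807 + 644) - 123529) - 350647/496342 = -315679/(-13163 - 123529) - 350647*1/496342 = -315679/(-136692) - 31877/45122 = -315679*(-1/136692) - 31877/45122 = 315679/136692 - 31877/45122 = 4943368477/3083908212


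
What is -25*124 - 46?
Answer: -3146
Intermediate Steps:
-25*124 - 46 = -3100 - 46 = -3146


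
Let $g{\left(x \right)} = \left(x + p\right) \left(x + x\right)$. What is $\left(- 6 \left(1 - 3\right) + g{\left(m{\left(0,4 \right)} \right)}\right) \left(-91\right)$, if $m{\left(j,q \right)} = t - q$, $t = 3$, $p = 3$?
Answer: $-728$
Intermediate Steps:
$m{\left(j,q \right)} = 3 - q$
$g{\left(x \right)} = 2 x \left(3 + x\right)$ ($g{\left(x \right)} = \left(x + 3\right) \left(x + x\right) = \left(3 + x\right) 2 x = 2 x \left(3 + x\right)$)
$\left(- 6 \left(1 - 3\right) + g{\left(m{\left(0,4 \right)} \right)}\right) \left(-91\right) = \left(- 6 \left(1 - 3\right) + 2 \left(3 - 4\right) \left(3 + \left(3 - 4\right)\right)\right) \left(-91\right) = \left(\left(-6\right) \left(-2\right) + 2 \left(3 - 4\right) \left(3 + \left(3 - 4\right)\right)\right) \left(-91\right) = \left(12 + 2 \left(-1\right) \left(3 - 1\right)\right) \left(-91\right) = \left(12 + 2 \left(-1\right) 2\right) \left(-91\right) = \left(12 - 4\right) \left(-91\right) = 8 \left(-91\right) = -728$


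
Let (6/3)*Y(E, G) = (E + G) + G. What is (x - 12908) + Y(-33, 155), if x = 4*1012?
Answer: -17443/2 ≈ -8721.5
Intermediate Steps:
x = 4048
Y(E, G) = G + E/2 (Y(E, G) = ((E + G) + G)/2 = (E + 2*G)/2 = G + E/2)
(x - 12908) + Y(-33, 155) = (4048 - 12908) + (155 + (1/2)*(-33)) = -8860 + (155 - 33/2) = -8860 + 277/2 = -17443/2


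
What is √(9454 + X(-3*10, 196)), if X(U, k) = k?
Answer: 5*√386 ≈ 98.234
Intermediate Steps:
√(9454 + X(-3*10, 196)) = √(9454 + 196) = √9650 = 5*√386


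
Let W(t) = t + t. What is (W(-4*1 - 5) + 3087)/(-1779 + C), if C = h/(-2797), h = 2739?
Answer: -953777/553178 ≈ -1.7242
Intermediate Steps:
W(t) = 2*t
C = -2739/2797 (C = 2739/(-2797) = 2739*(-1/2797) = -2739/2797 ≈ -0.97926)
(W(-4*1 - 5) + 3087)/(-1779 + C) = (2*(-4*1 - 5) + 3087)/(-1779 - 2739/2797) = (2*(-4 - 5) + 3087)/(-4978602/2797) = (2*(-9) + 3087)*(-2797/4978602) = (-18 + 3087)*(-2797/4978602) = 3069*(-2797/4978602) = -953777/553178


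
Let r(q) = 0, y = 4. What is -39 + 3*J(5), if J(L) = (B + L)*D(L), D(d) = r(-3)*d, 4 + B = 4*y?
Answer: -39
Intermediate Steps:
B = 12 (B = -4 + 4*4 = -4 + 16 = 12)
D(d) = 0 (D(d) = 0*d = 0)
J(L) = 0 (J(L) = (12 + L)*0 = 0)
-39 + 3*J(5) = -39 + 3*0 = -39 + 0 = -39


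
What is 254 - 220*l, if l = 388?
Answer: -85106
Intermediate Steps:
254 - 220*l = 254 - 220*388 = 254 - 85360 = -85106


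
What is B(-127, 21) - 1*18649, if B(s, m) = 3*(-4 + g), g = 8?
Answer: -18637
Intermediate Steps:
B(s, m) = 12 (B(s, m) = 3*(-4 + 8) = 3*4 = 12)
B(-127, 21) - 1*18649 = 12 - 1*18649 = 12 - 18649 = -18637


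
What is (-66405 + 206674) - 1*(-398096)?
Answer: 538365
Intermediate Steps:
(-66405 + 206674) - 1*(-398096) = 140269 + 398096 = 538365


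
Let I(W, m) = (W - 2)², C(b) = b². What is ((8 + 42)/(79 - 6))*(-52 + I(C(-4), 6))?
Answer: 7200/73 ≈ 98.630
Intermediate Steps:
I(W, m) = (-2 + W)²
((8 + 42)/(79 - 6))*(-52 + I(C(-4), 6)) = ((8 + 42)/(79 - 6))*(-52 + (-2 + (-4)²)²) = (50/73)*(-52 + (-2 + 16)²) = (50*(1/73))*(-52 + 14²) = 50*(-52 + 196)/73 = (50/73)*144 = 7200/73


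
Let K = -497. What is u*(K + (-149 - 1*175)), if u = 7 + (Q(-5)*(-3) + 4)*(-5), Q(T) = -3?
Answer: 47618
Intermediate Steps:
u = -58 (u = 7 + (-3*(-3) + 4)*(-5) = 7 + (9 + 4)*(-5) = 7 + 13*(-5) = 7 - 65 = -58)
u*(K + (-149 - 1*175)) = -58*(-497 + (-149 - 1*175)) = -58*(-497 + (-149 - 175)) = -58*(-497 - 324) = -58*(-821) = 47618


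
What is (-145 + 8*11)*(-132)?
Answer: 7524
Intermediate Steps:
(-145 + 8*11)*(-132) = (-145 + 88)*(-132) = -57*(-132) = 7524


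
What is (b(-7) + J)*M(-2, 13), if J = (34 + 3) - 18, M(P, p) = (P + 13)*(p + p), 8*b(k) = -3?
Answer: 21307/4 ≈ 5326.8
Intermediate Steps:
b(k) = -3/8 (b(k) = (⅛)*(-3) = -3/8)
M(P, p) = 2*p*(13 + P) (M(P, p) = (13 + P)*(2*p) = 2*p*(13 + P))
J = 19 (J = 37 - 18 = 19)
(b(-7) + J)*M(-2, 13) = (-3/8 + 19)*(2*13*(13 - 2)) = 149*(2*13*11)/8 = (149/8)*286 = 21307/4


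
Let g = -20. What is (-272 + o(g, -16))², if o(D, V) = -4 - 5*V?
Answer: 38416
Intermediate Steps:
(-272 + o(g, -16))² = (-272 + (-4 - 5*(-16)))² = (-272 + (-4 + 80))² = (-272 + 76)² = (-196)² = 38416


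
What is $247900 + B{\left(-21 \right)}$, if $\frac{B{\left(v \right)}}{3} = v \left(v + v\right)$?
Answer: $250546$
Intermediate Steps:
$B{\left(v \right)} = 6 v^{2}$ ($B{\left(v \right)} = 3 v \left(v + v\right) = 3 v 2 v = 3 \cdot 2 v^{2} = 6 v^{2}$)
$247900 + B{\left(-21 \right)} = 247900 + 6 \left(-21\right)^{2} = 247900 + 6 \cdot 441 = 247900 + 2646 = 250546$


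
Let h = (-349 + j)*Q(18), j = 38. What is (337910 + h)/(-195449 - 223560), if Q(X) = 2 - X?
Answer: -342886/419009 ≈ -0.81833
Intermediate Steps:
h = 4976 (h = (-349 + 38)*(2 - 1*18) = -311*(2 - 18) = -311*(-16) = 4976)
(337910 + h)/(-195449 - 223560) = (337910 + 4976)/(-195449 - 223560) = 342886/(-419009) = 342886*(-1/419009) = -342886/419009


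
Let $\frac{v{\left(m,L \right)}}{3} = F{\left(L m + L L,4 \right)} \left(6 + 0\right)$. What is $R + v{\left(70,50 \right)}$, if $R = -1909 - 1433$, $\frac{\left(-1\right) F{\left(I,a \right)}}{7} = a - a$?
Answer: $-3342$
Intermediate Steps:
$F{\left(I,a \right)} = 0$ ($F{\left(I,a \right)} = - 7 \left(a - a\right) = \left(-7\right) 0 = 0$)
$v{\left(m,L \right)} = 0$ ($v{\left(m,L \right)} = 3 \cdot 0 \left(6 + 0\right) = 3 \cdot 0 \cdot 6 = 3 \cdot 0 = 0$)
$R = -3342$ ($R = -1909 - 1433 = -3342$)
$R + v{\left(70,50 \right)} = -3342 + 0 = -3342$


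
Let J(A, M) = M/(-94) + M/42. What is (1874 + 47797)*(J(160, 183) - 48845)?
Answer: -798173829252/329 ≈ -2.4261e+9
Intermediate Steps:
J(A, M) = 13*M/987 (J(A, M) = M*(-1/94) + M*(1/42) = -M/94 + M/42 = 13*M/987)
(1874 + 47797)*(J(160, 183) - 48845) = (1874 + 47797)*((13/987)*183 - 48845) = 49671*(793/329 - 48845) = 49671*(-16069212/329) = -798173829252/329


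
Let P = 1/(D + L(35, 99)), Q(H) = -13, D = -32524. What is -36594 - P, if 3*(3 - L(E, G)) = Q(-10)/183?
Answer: -653349860955/17854016 ≈ -36594.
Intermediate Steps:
L(E, G) = 1660/549 (L(E, G) = 3 - (-13)/(3*183) = 3 - ⅓*(-13/183) = 3 + 13/549 = 1660/549)
P = -549/17854016 (P = 1/(-32524 + 1660/549) = 1/(-17854016/549) = -549/17854016 ≈ -3.0749e-5)
-36594 - P = -36594 - 1*(-549/17854016) = -36594 + 549/17854016 = -653349860955/17854016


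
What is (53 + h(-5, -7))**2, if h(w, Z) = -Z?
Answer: 3600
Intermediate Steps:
(53 + h(-5, -7))**2 = (53 - 1*(-7))**2 = (53 + 7)**2 = 60**2 = 3600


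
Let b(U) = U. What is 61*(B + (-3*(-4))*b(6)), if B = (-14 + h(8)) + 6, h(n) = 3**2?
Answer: 4453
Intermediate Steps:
h(n) = 9
B = 1 (B = (-14 + 9) + 6 = -5 + 6 = 1)
61*(B + (-3*(-4))*b(6)) = 61*(1 - 3*(-4)*6) = 61*(1 + 12*6) = 61*(1 + 72) = 61*73 = 4453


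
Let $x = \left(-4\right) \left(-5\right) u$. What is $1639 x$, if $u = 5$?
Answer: $163900$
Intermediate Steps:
$x = 100$ ($x = \left(-4\right) \left(-5\right) 5 = 20 \cdot 5 = 100$)
$1639 x = 1639 \cdot 100 = 163900$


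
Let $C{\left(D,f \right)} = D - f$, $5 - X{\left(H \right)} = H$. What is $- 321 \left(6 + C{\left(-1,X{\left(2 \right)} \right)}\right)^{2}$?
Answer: $-1284$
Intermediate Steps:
$X{\left(H \right)} = 5 - H$
$- 321 \left(6 + C{\left(-1,X{\left(2 \right)} \right)}\right)^{2} = - 321 \left(6 - \left(6 - 2\right)\right)^{2} = - 321 \left(6 - 4\right)^{2} = - 321 \cdot 2^{2} = \left(-321\right) 4 = -1284$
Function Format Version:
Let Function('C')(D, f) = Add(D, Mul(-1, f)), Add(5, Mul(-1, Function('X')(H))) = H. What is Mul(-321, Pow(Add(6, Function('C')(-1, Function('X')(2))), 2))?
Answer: -1284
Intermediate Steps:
Function('X')(H) = Add(5, Mul(-1, H))
Mul(-321, Pow(Add(6, Function('C')(-1, Function('X')(2))), 2)) = Mul(-321, Pow(Add(6, Add(-1, Mul(-1, Add(5, Mul(-1, 2))))), 2)) = Mul(-321, Pow(Add(6, Add(-1, Mul(-1, Add(5, -2)))), 2)) = Mul(-321, Pow(Add(6, Add(-1, Mul(-1, 3))), 2)) = Mul(-321, Pow(Add(6, Add(-1, -3)), 2)) = Mul(-321, Pow(Add(6, -4), 2)) = Mul(-321, Pow(2, 2)) = Mul(-321, 4) = -1284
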